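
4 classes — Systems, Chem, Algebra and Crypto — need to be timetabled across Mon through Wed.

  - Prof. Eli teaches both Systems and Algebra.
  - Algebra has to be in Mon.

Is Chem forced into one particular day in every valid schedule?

No

Chem can be Mon (e.g. Systems -> Tue; Chem -> Mon; Crypto -> Mon; Algebra -> Mon) or Tue (e.g. Chem in Tue, Crypto in Mon, Algebra in Mon, Systems in Tue).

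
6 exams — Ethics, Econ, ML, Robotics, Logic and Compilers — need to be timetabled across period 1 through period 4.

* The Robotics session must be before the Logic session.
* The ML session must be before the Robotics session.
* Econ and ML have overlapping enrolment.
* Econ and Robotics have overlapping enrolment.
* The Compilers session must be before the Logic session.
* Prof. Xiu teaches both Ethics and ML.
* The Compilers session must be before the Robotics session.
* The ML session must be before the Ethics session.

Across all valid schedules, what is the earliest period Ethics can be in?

Precedence pushes Ethics to at least period 2.
Ethics at period 2 is achievable: Ethics in period 2; Robotics in period 2; Econ in period 3; Logic in period 3; ML in period 1; Compilers in period 1.

period 2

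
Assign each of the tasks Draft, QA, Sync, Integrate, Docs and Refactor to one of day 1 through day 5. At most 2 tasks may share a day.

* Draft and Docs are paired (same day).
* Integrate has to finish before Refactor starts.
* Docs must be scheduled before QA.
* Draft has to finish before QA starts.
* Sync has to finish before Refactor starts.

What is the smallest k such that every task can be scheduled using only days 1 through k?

The precedence chain requires at least 2 distinct days.
With at most 2 per day and 6 tasks, at least 3 days are needed.
3 works (last occupied day: day 3): for example Draft -> day 1, Docs -> day 1, Sync -> day 2, Integrate -> day 2, Refactor -> day 3, QA -> day 3.

3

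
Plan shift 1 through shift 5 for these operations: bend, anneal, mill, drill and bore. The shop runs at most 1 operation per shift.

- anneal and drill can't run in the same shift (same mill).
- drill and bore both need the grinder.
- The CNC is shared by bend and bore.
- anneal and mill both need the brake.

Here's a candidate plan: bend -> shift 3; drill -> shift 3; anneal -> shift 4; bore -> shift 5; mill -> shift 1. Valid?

anneal and mill both need the brake — holds.
drill and bore both need the grinder — holds.
The CNC is shared by bend and bore — holds.
anneal and drill can't run in the same shift (same mill) — holds.
The shop runs at most 1 operation per shift — violated.

No — it violates: The shop runs at most 1 operation per shift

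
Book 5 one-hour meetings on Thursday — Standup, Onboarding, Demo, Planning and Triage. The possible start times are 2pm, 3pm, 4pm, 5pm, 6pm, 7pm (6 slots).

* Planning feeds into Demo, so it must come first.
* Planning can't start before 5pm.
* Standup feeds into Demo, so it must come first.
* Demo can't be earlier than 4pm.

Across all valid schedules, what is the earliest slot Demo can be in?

Demo is available from 4pm; precedence pushes Demo to at least 6pm.
Demo at 6pm is achievable: Planning=5pm; Triage=2pm; Onboarding=2pm; Demo=6pm; Standup=2pm.

6pm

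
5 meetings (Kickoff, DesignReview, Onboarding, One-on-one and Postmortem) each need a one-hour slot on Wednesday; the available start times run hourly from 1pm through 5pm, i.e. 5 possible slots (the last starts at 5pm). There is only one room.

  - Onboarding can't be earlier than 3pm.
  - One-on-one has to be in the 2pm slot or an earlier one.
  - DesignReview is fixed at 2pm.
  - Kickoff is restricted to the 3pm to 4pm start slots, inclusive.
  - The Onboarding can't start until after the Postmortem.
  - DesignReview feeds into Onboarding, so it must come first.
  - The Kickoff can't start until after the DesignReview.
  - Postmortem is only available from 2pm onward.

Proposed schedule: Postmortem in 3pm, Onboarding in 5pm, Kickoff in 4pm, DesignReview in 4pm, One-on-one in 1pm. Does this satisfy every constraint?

DesignReview feeds into Onboarding, so it must come first — holds.
DesignReview is fixed at 2pm — violated.
Postmortem is only available from 2pm onward — holds.
The Onboarding can't start until after the Postmortem — holds.
The Kickoff can't start until after the DesignReview — violated.
Onboarding can't be earlier than 3pm — holds.
Kickoff is restricted to the 3pm to 4pm start slots, inclusive — holds.
There is only one room — violated.
One-on-one has to be in the 2pm slot or an earlier one — holds.

No. There is only one room is not satisfied.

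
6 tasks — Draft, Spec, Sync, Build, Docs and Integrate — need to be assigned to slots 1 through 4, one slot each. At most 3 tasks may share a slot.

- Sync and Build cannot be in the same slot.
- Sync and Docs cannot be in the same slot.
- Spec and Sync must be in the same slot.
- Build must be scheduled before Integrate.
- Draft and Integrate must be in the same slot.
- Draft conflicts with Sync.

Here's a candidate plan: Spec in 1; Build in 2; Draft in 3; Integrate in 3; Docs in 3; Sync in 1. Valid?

Yes

Draft conflicts with Sync — holds.
Sync and Docs cannot be in the same slot — holds.
Build must be scheduled before Integrate — holds.
Spec and Sync must be in the same slot — holds.
Sync and Build cannot be in the same slot — holds.
Draft and Integrate must be in the same slot — holds.
At most 3 tasks may share a slot — holds.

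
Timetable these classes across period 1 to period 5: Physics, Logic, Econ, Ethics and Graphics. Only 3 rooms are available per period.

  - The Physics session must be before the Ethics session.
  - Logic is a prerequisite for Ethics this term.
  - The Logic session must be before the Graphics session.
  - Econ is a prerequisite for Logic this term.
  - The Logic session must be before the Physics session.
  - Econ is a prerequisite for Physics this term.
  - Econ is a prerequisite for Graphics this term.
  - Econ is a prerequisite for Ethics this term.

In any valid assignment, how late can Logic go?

Precedence pushes Logic to at least period 2; downstream work caps Logic at period 3.
Logic at period 3 is achievable: Physics=period 4; Graphics=period 4; Logic=period 3; Econ=period 1; Ethics=period 5.

period 3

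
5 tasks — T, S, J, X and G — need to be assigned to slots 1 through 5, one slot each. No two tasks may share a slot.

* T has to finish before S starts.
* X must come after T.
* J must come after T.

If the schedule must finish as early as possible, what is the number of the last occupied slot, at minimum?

The precedence chain requires at least 2 distinct slots.
With at most 1 per slot and 5 tasks, at least 5 slots are needed.
5 works (last occupied slot: 5): for example X -> 4; J -> 3; T -> 1; S -> 2; G -> 5.

slot 5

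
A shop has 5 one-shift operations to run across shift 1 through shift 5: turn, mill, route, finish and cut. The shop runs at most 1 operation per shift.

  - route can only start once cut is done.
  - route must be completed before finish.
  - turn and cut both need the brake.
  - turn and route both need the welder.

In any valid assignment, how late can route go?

shift 4

Precedence pushes route to at least shift 2; downstream work caps route at shift 4.
route at shift 4 is achievable: finish -> shift 5, cut -> shift 1, turn -> shift 2, route -> shift 4, mill -> shift 3.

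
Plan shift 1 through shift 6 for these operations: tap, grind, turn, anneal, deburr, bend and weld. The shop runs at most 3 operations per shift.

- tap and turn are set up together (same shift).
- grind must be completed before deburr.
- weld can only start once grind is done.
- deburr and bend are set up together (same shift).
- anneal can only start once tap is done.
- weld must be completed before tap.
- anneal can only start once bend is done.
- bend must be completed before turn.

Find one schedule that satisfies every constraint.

deburr=shift 2; turn=shift 3; grind=shift 1; bend=shift 2; weld=shift 2; tap=shift 3; anneal=shift 4

Checking: grind(shift 1) before deburr(shift 2); bend(shift 2) before turn(shift 3); tap(shift 3) before anneal(shift 4); bend(shift 2) before anneal(shift 4); weld(shift 2) before tap(shift 3); grind(shift 1) before weld(shift 2); tap = turn = shift 3; deburr = bend = shift 2; max 3 per shift (cap 3).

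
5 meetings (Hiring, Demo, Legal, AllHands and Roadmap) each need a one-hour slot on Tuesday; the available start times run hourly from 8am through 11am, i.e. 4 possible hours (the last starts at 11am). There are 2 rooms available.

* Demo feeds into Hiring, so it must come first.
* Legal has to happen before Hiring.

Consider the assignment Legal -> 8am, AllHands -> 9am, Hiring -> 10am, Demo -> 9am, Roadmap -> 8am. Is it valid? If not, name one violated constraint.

Legal has to happen before Hiring — holds.
Demo feeds into Hiring, so it must come first — holds.
There are 2 rooms available — holds.

Yes, all constraints hold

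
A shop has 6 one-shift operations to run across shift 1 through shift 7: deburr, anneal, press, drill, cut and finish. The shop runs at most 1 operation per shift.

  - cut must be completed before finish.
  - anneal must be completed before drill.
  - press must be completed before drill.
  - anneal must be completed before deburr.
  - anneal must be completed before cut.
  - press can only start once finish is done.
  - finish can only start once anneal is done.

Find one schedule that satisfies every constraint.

drill=shift 5, press=shift 4, finish=shift 3, cut=shift 2, anneal=shift 1, deburr=shift 6

Checking: anneal(shift 1) before drill(shift 5); anneal(shift 1) before cut(shift 2); anneal(shift 1) before deburr(shift 6); finish(shift 3) before press(shift 4); cut(shift 2) before finish(shift 3); press(shift 4) before drill(shift 5); anneal(shift 1) before finish(shift 3); max 1 per shift (cap 1).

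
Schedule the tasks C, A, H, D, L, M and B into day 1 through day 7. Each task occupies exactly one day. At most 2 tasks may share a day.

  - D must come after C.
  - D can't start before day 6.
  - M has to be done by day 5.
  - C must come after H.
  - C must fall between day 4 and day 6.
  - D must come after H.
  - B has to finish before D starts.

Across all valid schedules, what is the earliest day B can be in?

day 1

Downstream work caps B at day 6.
B at day 1 is achievable: H=day 2, C=day 4, B=day 1, A=day 2, D=day 6, L=day 3, M=day 1.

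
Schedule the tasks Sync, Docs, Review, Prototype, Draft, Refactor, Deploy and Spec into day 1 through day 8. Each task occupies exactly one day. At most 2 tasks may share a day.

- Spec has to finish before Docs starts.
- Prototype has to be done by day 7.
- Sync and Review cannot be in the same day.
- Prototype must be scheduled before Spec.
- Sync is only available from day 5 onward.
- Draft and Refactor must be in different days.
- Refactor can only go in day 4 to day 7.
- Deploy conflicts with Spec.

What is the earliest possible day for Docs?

Precedence pushes Docs to at least day 3.
Docs at day 3 is achievable: Review -> day 1; Prototype -> day 1; Draft -> day 2; Spec -> day 2; Deploy -> day 3; Refactor -> day 4; Sync -> day 5; Docs -> day 3.

day 3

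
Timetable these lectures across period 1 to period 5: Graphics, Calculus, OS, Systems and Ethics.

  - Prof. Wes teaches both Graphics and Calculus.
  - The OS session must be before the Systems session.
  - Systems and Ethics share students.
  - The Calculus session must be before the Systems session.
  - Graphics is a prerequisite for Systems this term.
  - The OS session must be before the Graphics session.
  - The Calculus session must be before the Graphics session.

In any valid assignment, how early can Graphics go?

period 2

Precedence pushes Graphics to at least period 2; downstream work caps Graphics at period 4.
Graphics at period 2 is achievable: Ethics -> period 1, Graphics -> period 2, Calculus -> period 1, Systems -> period 3, OS -> period 1.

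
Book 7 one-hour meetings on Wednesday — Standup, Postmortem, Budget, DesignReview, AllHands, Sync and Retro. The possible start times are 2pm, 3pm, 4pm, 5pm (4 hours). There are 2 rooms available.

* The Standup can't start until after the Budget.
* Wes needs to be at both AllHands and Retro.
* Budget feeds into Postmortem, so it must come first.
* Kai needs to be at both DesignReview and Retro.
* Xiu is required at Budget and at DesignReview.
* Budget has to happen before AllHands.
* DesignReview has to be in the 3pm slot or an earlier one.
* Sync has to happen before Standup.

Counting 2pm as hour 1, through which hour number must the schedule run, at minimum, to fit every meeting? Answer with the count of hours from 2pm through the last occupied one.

The precedence chain requires at least 2 distinct hours.
With at most 2 per hour and 7 meetings, at least 4 hours are needed.
4 works (last occupied hour: 5pm): for example Budget in 3pm, Sync in 2pm, Retro in 3pm, DesignReview in 2pm, AllHands in 5pm, Postmortem in 4pm, Standup in 4pm.

4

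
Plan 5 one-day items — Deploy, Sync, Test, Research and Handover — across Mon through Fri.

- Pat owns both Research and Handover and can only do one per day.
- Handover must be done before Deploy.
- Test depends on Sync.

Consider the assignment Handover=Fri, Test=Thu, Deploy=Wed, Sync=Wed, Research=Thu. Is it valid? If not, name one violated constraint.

No — it violates: Handover must be done before Deploy

Test depends on Sync — holds.
Handover must be done before Deploy — violated.
Pat owns both Research and Handover and can only do one per day — holds.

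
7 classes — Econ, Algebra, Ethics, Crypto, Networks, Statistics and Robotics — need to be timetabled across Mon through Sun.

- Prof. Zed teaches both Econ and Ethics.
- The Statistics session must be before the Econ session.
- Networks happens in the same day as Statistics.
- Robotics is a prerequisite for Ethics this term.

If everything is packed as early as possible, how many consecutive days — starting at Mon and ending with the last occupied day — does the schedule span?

3

The precedence chain requires at least 2 distinct days.
Could 2 days be enough, i.e. nothing placed later than Tue? No: Econ must come after Statistics (at Mon or later) → {Tue}; Ethics must come after Robotics (at Mon or later) → {Tue}; Ethics can't share with Econ (Tue) → nothing is left.
So 2 days is not enough.
3 works (last occupied day: Wed): for example Algebra=Mon, Crypto=Mon, Robotics=Mon, Networks=Mon, Ethics=Wed, Econ=Tue, Statistics=Mon.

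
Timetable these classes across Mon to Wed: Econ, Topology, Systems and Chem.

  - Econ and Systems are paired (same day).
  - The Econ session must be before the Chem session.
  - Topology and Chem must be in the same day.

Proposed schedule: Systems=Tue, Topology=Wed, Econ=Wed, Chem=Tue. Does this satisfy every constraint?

Invalid. The Econ session must be before the Chem session.

Econ and Systems are paired (same day) — violated.
The Econ session must be before the Chem session — violated.
Topology and Chem must be in the same day — violated.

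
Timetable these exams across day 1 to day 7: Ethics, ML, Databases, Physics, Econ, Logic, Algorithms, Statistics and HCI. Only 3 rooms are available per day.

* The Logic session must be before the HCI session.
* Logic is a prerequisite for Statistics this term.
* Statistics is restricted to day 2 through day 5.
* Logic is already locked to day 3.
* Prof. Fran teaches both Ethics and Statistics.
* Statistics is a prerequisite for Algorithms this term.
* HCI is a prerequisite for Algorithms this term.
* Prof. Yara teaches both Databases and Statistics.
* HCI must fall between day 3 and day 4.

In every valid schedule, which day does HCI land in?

HCI is available from day 3; precedence pushes HCI to at least day 4; HCI's own window allows nothing later than day 4.
So HCI is pinned to day 4.

day 4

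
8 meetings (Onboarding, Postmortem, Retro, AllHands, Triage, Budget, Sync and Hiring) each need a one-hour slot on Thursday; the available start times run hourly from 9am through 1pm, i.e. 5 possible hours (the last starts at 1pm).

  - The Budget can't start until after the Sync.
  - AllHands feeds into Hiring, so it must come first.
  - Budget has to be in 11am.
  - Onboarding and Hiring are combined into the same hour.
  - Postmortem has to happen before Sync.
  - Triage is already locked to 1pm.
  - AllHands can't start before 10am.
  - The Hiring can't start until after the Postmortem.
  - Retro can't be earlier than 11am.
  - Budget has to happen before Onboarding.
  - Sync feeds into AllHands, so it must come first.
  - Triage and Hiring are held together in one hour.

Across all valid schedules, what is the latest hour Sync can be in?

Precedence pushes Sync to at least 10am; downstream work caps Sync at 10am.
Sync at 10am is achievable: Retro in 11am, Triage in 1pm, AllHands in 11am, Sync in 10am, Postmortem in 9am, Budget in 11am, Hiring in 1pm, Onboarding in 1pm.

10am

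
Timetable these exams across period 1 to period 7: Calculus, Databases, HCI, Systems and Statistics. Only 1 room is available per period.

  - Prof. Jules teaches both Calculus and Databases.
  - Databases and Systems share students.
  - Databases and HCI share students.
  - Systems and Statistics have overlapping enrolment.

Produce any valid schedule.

Calculus -> period 1; Databases -> period 2; HCI -> period 3; Systems -> period 4; Statistics -> period 5

Checking: Databases(period 2) != Systems(period 4); Systems(period 4) != Statistics(period 5); Databases(period 2) != HCI(period 3); Calculus(period 1) != Databases(period 2); max 1 per period (cap 1).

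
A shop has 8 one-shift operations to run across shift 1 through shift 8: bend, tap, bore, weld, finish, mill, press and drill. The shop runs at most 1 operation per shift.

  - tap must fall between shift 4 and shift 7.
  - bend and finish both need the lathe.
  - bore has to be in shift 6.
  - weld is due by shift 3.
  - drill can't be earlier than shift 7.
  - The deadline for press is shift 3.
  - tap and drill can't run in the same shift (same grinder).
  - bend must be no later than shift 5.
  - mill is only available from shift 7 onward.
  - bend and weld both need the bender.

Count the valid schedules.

Splitting on bend: it can be shift 1 (8), shift 2 (8), shift 3 (8), shift 4 (12), shift 5 (12). Listing each branch's schedules as (tap, bore, weld, finish, mill, press, drill) by shift number:
bend=shift 1: (4,6,2,5,7,3,8) (4,6,2,5,8,3,7) (4,6,3,5,7,2,8) (4,6,3,5,8,2,7) (5,6,2,4,7,3,8) (5,6,2,4,8,3,7) (5,6,3,4,7,2,8) (5,6,3,4,8,2,7) — 8.
bend=shift 2: (4,6,1,5,7,3,8) (4,6,1,5,8,3,7) (4,6,3,5,7,1,8) (4,6,3,5,8,1,7) (5,6,1,4,7,3,8) (5,6,1,4,8,3,7) (5,6,3,4,7,1,8) (5,6,3,4,8,1,7) — 8.
bend=shift 3: (4,6,1,5,7,2,8) (4,6,1,5,8,2,7) (4,6,2,5,7,1,8) (4,6,2,5,8,1,7) (5,6,1,4,7,2,8) (5,6,1,4,8,2,7) (5,6,2,4,7,1,8) (5,6,2,4,8,1,7) — 8.
bend=shift 4: (5,6,1,2,7,3,8) (5,6,1,2,8,3,7) (5,6,1,3,7,2,8) (5,6,1,3,8,2,7) (5,6,2,1,7,3,8) (5,6,2,1,8,3,7) (5,6,2,3,7,1,8) (5,6,2,3,8,1,7) (5,6,3,1,7,2,8) (5,6,3,1,8,2,7) (5,6,3,2,7,1,8) (5,6,3,2,8,1,7) — 12.
bend=shift 5: (4,6,1,2,7,3,8) (4,6,1,2,8,3,7) (4,6,1,3,7,2,8) (4,6,1,3,8,2,7) (4,6,2,1,7,3,8) (4,6,2,1,8,3,7) (4,6,2,3,7,1,8) (4,6,2,3,8,1,7) (4,6,3,1,7,2,8) (4,6,3,1,8,2,7) (4,6,3,2,7,1,8) (4,6,3,2,8,1,7) — 12.
Summing: 8 + 8 + 8 + 12 + 12 = 48.

48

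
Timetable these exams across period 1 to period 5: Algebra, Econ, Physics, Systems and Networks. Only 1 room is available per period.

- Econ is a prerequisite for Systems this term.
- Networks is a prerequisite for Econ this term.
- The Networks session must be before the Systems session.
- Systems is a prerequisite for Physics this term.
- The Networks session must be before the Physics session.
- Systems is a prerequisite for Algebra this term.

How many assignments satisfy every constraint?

Enumerating: Physics=period 4, Systems=period 3, Algebra=period 5, Econ=period 2, Networks=period 1 | Econ -> period 2; Algebra -> period 4; Systems -> period 3; Physics -> period 5; Networks -> period 1.

2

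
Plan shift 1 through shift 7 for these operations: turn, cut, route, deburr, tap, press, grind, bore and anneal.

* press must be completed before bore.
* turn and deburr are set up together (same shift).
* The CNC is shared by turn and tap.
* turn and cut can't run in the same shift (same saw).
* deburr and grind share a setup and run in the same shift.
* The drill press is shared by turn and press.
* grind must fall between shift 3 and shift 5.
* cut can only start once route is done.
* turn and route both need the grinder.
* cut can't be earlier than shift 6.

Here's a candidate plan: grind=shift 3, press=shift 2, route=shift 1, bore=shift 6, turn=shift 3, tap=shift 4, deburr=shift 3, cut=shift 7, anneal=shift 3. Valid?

The CNC is shared by turn and tap — holds.
press must be completed before bore — holds.
grind must fall between shift 3 and shift 5 — holds.
turn and cut can't run in the same shift (same saw) — holds.
cut can only start once route is done — holds.
The drill press is shared by turn and press — holds.
deburr and grind share a setup and run in the same shift — holds.
cut can't be earlier than shift 6 — holds.
turn and route both need the grinder — holds.
turn and deburr are set up together (same shift) — holds.

Valid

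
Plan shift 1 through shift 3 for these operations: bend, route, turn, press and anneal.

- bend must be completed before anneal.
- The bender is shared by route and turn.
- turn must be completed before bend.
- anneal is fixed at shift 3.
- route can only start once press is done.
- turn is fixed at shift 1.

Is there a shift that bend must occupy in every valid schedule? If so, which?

shift 2

turn is fixed at shift 1 and must come before bend, so bend is at least shift 2.
anneal is fixed at shift 3 and must come after bend, so bend is at most shift 2.
So bend must be shift 2.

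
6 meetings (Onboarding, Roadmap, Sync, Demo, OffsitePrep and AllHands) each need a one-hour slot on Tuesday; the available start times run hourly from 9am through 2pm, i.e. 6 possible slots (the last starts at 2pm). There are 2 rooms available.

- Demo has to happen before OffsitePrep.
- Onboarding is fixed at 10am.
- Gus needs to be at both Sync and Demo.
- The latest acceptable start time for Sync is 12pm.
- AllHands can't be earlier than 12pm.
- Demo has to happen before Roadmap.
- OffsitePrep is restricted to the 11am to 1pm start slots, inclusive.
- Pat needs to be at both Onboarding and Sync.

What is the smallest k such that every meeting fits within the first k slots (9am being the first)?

The precedence chain requires at least 2 distinct slots.
With at most 2 per slot and 6 meetings, at least 3 slots are needed.
AllHands can't be placed before 12pm — that is slot 4 counting from 9am — so the schedule must run through at least 4 slots.
4 works (last occupied slot: 12pm): for example Onboarding in 10am; OffsitePrep in 11am; Sync in 11am; Roadmap in 10am; Demo in 9am; AllHands in 12pm.

4 slots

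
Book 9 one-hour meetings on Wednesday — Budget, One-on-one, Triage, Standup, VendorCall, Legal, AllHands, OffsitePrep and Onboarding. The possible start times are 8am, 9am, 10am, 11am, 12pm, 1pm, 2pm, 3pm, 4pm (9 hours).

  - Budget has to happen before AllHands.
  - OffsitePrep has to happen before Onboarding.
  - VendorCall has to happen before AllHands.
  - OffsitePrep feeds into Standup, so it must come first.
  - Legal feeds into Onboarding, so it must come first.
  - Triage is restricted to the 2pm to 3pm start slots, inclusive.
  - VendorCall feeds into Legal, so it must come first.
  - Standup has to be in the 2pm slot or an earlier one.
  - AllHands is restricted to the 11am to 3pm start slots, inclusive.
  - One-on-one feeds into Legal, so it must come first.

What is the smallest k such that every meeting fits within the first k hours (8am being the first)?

7

The precedence chain requires at least 3 distinct hours.
Triage can't be placed before 2pm — that is hour 7 counting from 8am — so the schedule must run through at least 7 hours.
7 works (last occupied hour: 2pm): for example Budget in 8am; Legal in 9am; One-on-one in 8am; AllHands in 11am; Triage in 2pm; Onboarding in 10am; Standup in 9am; OffsitePrep in 8am; VendorCall in 8am.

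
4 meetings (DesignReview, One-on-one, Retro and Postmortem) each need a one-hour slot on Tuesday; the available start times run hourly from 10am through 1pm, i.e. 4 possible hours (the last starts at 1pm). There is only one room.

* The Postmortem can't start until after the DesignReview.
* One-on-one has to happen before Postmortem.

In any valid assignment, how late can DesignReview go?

12pm

Downstream work caps DesignReview at 12pm.
DesignReview at 12pm is achievable: Retro=11am; One-on-one=10am; Postmortem=1pm; DesignReview=12pm.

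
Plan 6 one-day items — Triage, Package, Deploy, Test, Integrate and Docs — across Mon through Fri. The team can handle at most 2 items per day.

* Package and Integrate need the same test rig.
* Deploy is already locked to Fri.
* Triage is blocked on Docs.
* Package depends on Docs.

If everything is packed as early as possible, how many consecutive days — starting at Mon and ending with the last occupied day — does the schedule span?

The precedence chain requires at least 2 distinct days.
With at most 2 per day and 6 work items, at least 3 days are needed.
Deploy can't be placed before Fri — that is day 5 counting from Mon — so the schedule must run through at least 5 days.
5 works (last occupied day: Fri): for example Package=Tue; Docs=Mon; Triage=Tue; Deploy=Fri; Integrate=Wed; Test=Mon.

5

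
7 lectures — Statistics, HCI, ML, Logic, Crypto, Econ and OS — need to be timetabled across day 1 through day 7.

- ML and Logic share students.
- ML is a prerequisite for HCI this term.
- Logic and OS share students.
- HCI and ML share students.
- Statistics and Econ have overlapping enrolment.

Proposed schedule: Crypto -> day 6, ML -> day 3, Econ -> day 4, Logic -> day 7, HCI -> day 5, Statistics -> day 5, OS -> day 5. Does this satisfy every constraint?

Valid

HCI and ML share students — holds.
Logic and OS share students — holds.
ML is a prerequisite for HCI this term — holds.
Statistics and Econ have overlapping enrolment — holds.
ML and Logic share students — holds.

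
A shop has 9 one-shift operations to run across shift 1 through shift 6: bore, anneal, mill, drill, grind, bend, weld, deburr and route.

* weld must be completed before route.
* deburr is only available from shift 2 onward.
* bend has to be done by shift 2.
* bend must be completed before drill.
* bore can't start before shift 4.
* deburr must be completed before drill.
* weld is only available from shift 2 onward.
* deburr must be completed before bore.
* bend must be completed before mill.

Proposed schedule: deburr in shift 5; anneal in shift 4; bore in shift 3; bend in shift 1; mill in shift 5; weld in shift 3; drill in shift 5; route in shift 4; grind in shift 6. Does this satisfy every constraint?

No. deburr must be completed before bore is not satisfied.

weld must be completed before route — holds.
deburr must be completed before bore — violated.
bend has to be done by shift 2 — holds.
bend must be completed before mill — holds.
weld is only available from shift 2 onward — holds.
bore can't start before shift 4 — violated.
bend must be completed before drill — holds.
deburr is only available from shift 2 onward — holds.
deburr must be completed before drill — violated.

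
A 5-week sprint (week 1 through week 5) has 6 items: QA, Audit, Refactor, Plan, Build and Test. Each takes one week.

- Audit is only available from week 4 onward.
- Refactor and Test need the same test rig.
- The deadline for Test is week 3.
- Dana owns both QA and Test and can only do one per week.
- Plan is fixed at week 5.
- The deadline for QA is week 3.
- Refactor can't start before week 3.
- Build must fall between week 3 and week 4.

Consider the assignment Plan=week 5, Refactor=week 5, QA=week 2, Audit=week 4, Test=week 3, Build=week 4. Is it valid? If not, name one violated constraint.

Refactor can't start before week 3 — holds.
The deadline for Test is week 3 — holds.
Plan is fixed at week 5 — holds.
Audit is only available from week 4 onward — holds.
Build must fall between week 3 and week 4 — holds.
The deadline for QA is week 3 — holds.
Refactor and Test need the same test rig — holds.
Dana owns both QA and Test and can only do one per week — holds.

Yes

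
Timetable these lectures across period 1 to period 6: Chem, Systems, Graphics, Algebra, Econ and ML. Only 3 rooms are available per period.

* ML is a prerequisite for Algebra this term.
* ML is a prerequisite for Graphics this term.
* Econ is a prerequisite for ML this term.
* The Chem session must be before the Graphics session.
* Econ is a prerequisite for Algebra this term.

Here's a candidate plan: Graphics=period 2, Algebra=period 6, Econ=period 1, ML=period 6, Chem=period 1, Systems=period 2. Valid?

No. ML is a prerequisite for Graphics this term is not satisfied.

The Chem session must be before the Graphics session — holds.
ML is a prerequisite for Algebra this term — violated.
Econ is a prerequisite for Algebra this term — holds.
ML is a prerequisite for Graphics this term — violated.
Only 3 rooms are available per period — holds.
Econ is a prerequisite for ML this term — holds.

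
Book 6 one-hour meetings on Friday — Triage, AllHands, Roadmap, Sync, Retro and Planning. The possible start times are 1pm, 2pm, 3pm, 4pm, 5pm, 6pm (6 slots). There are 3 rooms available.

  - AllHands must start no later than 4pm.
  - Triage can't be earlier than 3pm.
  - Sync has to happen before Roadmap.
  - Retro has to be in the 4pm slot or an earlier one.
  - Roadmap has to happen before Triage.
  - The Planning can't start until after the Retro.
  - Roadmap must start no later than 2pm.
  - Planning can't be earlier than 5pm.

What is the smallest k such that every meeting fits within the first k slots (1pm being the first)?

The precedence chain requires at least 3 distinct slots.
With at most 3 per slot and 6 meetings, at least 2 slots are needed.
Planning can't be placed before 5pm — that is slot 5 counting from 1pm — so the schedule must run through at least 5 slots.
5 works (last occupied slot: 5pm): for example Sync -> 1pm, Triage -> 3pm, AllHands -> 1pm, Roadmap -> 2pm, Planning -> 5pm, Retro -> 1pm.

5 slots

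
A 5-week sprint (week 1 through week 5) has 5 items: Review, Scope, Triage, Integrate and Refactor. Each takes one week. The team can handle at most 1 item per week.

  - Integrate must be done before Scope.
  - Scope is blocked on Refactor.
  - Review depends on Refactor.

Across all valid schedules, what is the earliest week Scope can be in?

Precedence pushes Scope to at least week 2.
Scope at week 3 is achievable: Scope in week 3, Refactor in week 1, Review in week 4, Integrate in week 2, Triage in week 5.
Nothing earlier works — the capacity limit rule out every week before week 3.

week 3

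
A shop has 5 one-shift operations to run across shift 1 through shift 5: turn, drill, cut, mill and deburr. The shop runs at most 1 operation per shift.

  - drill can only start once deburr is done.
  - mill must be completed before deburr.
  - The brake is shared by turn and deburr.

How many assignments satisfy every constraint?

Splitting on turn: it can be shift 1 (4), shift 2 (4), shift 3 (4), shift 4 (4), shift 5 (4). Listing each branch's schedules as (drill, cut, mill, deburr) by shift number:
turn=shift 1: (4,5,2,3) (5,2,3,4) (5,3,2,4) (5,4,2,3) — 4.
turn=shift 2: (4,5,1,3) (5,1,3,4) (5,3,1,4) (5,4,1,3) — 4.
turn=shift 3: (4,5,1,2) (5,1,2,4) (5,2,1,4) (5,4,1,2) — 4.
turn=shift 4: (3,5,1,2) (5,1,2,3) (5,2,1,3) (5,3,1,2) — 4.
turn=shift 5: (3,4,1,2) (4,1,2,3) (4,2,1,3) (4,3,1,2) — 4.
Summing: 4 + 4 + 4 + 4 + 4 = 20.

20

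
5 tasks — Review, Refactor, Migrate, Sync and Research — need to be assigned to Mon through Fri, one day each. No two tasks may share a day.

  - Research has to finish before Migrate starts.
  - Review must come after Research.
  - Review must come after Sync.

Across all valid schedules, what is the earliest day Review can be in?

Wed

Precedence pushes Review to at least Tue.
Review at Wed is achievable: Review -> Wed; Refactor -> Fri; Migrate -> Thu; Sync -> Tue; Research -> Mon.
Nothing earlier works — the capacity limit rule out every day before Wed.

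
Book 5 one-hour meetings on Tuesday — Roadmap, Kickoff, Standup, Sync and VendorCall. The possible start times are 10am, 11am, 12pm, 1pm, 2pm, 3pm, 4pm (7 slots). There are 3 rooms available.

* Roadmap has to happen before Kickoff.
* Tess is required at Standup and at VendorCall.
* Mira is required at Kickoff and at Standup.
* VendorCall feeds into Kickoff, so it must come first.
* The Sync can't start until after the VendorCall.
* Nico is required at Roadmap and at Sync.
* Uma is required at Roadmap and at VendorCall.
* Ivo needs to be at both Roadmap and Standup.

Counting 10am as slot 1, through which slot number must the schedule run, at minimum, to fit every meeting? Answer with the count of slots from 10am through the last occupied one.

4

The precedence chain requires at least 2 distinct slots.
With at most 3 per slot and 5 meetings, at least 2 slots are needed.
Those bounds only give 2; check 3 slots directly (anything shorter is at least as hard).
Could 3 slots be enough, i.e. nothing placed later than 12pm? No: Kickoff must come after VendorCall (at 10am or later) → {11am, 12pm}; VendorCall must come before Kickoff (at 12pm or earlier) → {10am, 11am}; Roadmap must come before Kickoff (at 12pm or earlier) → {10am, 11am}; Roadmap, Kickoff, Standup and VendorCall must all be in different slots (Roadmap and Kickoff are ordered by precedence; Roadmap/Standup can't share; Roadmap/VendorCall can't share; Kickoff/Standup can't share; Kickoff and VendorCall are ordered by precedence; Standup/VendorCall can't share), but they are limited to Roadmap in {10am, 11am}, Kickoff in {11am, 12pm}, Standup in {10am, 11am, 12pm}, VendorCall in {10am, 11am} — together just 3 slots: 4 meetings can't fit in 3 distinct slots.
So 3 slots is not enough.
4 works (last occupied slot: 1pm): for example Kickoff -> 12pm; Roadmap -> 11am; VendorCall -> 10am; Sync -> 12pm; Standup -> 1pm.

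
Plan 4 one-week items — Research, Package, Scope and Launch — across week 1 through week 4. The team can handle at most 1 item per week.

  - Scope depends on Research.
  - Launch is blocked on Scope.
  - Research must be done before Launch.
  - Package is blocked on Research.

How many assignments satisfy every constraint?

Enumerating: Launch=week 3; Package=week 4; Research=week 1; Scope=week 2 | Package=week 3, Scope=week 2, Launch=week 4, Research=week 1 | Package=week 2, Scope=week 3, Launch=week 4, Research=week 1.

3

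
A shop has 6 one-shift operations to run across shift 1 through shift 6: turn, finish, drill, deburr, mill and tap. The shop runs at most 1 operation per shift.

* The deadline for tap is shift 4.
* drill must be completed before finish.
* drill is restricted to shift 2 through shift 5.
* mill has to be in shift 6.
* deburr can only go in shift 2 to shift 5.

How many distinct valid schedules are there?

Splitting on turn: it can be shift 1 (9), shift 2 (3), shift 3 (3), shift 4 (3), shift 5 (3). Listing each branch's schedules as (finish, drill, deburr, mill, tap) by shift number:
turn=shift 1: (3,2,5,6,4) (4,2,5,6,3) (4,3,5,6,2) (5,2,3,6,4) (5,2,4,6,3) (5,3,2,6,4) (5,3,4,6,2) (5,4,2,6,3) (5,4,3,6,2) — 9.
turn=shift 2: (4,3,5,6,1) (5,3,4,6,1) (5,4,3,6,1) — 3.
turn=shift 3: (4,2,5,6,1) (5,2,4,6,1) (5,4,2,6,1) — 3.
turn=shift 4: (3,2,5,6,1) (5,2,3,6,1) (5,3,2,6,1) — 3.
turn=shift 5: (3,2,4,6,1) (4,2,3,6,1) (4,3,2,6,1) — 3.
Summing: 9 + 3 + 3 + 3 + 3 = 21.

21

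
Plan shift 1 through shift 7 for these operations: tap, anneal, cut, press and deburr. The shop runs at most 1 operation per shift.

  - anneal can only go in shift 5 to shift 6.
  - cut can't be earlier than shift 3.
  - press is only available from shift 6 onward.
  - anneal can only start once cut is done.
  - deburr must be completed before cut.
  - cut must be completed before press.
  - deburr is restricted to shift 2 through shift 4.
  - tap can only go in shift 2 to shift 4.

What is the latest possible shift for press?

shift 7

Press is available from shift 6.
press at shift 7 is achievable: deburr=shift 2, tap=shift 3, press=shift 7, cut=shift 4, anneal=shift 5.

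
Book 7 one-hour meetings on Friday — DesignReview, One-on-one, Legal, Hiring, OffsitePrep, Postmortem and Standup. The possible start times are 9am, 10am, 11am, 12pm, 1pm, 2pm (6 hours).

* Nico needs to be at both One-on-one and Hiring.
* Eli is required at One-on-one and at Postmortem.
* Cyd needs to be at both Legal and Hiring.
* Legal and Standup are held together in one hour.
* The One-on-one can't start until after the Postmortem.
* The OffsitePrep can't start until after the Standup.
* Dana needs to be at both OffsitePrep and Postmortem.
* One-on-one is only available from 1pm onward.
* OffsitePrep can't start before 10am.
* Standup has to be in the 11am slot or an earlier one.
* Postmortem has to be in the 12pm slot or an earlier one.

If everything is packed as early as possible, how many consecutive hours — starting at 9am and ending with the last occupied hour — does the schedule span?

5 hours

The precedence chain requires at least 2 distinct hours.
One-on-one can't be placed before 1pm — that is hour 5 counting from 9am — so the schedule must run through at least 5 hours.
5 works (last occupied hour: 1pm): for example Hiring=10am; One-on-one=1pm; Standup=9am; OffsitePrep=10am; Postmortem=9am; Legal=9am; DesignReview=9am.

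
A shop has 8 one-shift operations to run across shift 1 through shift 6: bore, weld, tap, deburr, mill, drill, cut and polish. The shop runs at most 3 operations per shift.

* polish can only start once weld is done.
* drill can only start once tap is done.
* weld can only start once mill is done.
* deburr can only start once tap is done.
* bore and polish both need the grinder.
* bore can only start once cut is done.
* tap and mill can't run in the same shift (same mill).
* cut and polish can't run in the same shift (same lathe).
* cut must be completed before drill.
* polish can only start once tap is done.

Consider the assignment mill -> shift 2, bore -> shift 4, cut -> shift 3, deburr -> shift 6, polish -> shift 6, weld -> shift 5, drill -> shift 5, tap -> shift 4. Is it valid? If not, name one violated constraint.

Yes, all constraints hold

bore and polish both need the grinder — holds.
drill can only start once tap is done — holds.
polish can only start once weld is done — holds.
tap and mill can't run in the same shift (same mill) — holds.
cut must be completed before drill — holds.
weld can only start once mill is done — holds.
deburr can only start once tap is done — holds.
bore can only start once cut is done — holds.
polish can only start once tap is done — holds.
The shop runs at most 3 operations per shift — holds.
cut and polish can't run in the same shift (same lathe) — holds.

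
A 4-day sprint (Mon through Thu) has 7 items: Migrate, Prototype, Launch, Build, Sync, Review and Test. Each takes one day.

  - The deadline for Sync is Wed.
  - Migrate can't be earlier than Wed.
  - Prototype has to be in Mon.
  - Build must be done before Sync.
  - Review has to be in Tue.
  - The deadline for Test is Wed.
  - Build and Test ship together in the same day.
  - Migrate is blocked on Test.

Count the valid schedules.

Splitting on Migrate: it can be Wed (12), Thu (12). Listing each branch's schedules as (Prototype, Launch, Build, Sync, Review, Test):
Migrate=Wed: (Mon,Mon,Mon,Tue,Tue,Mon) (Mon,Mon,Mon,Wed,Tue,Mon) (Mon,Mon,Tue,Wed,Tue,Tue) (Mon,Tue,Mon,Tue,Tue,Mon) (Mon,Tue,Mon,Wed,Tue,Mon) (Mon,Tue,Tue,Wed,Tue,Tue) (Mon,Wed,Mon,Tue,Tue,Mon) (Mon,Wed,Mon,Wed,Tue,Mon) (Mon,Wed,Tue,Wed,Tue,Tue) (Mon,Thu,Mon,Tue,Tue,Mon) (Mon,Thu,Mon,Wed,Tue,Mon) (Mon,Thu,Tue,Wed,Tue,Tue) — 12.
Migrate=Thu: (Mon,Mon,Mon,Tue,Tue,Mon) (Mon,Mon,Mon,Wed,Tue,Mon) (Mon,Mon,Tue,Wed,Tue,Tue) (Mon,Tue,Mon,Tue,Tue,Mon) (Mon,Tue,Mon,Wed,Tue,Mon) (Mon,Tue,Tue,Wed,Tue,Tue) (Mon,Wed,Mon,Tue,Tue,Mon) (Mon,Wed,Mon,Wed,Tue,Mon) (Mon,Wed,Tue,Wed,Tue,Tue) (Mon,Thu,Mon,Tue,Tue,Mon) (Mon,Thu,Mon,Wed,Tue,Mon) (Mon,Thu,Tue,Wed,Tue,Tue) — 12.
Summing: 12 + 12 = 24.

24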